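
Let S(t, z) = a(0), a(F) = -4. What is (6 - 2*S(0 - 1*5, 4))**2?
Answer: 196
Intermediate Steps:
S(t, z) = -4
(6 - 2*S(0 - 1*5, 4))**2 = (6 - 2*(-4))**2 = (6 + 8)**2 = 14**2 = 196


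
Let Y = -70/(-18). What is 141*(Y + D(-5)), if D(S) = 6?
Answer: 4183/3 ≈ 1394.3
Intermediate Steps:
Y = 35/9 (Y = -70*(-1/18) = 35/9 ≈ 3.8889)
141*(Y + D(-5)) = 141*(35/9 + 6) = 141*(89/9) = 4183/3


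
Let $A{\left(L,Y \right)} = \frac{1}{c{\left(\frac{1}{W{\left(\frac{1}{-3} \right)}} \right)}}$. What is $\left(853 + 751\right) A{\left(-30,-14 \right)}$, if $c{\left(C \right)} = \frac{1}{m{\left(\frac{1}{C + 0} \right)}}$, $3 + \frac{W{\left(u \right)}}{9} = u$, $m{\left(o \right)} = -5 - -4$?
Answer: $-1604$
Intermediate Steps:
$m{\left(o \right)} = -1$ ($m{\left(o \right)} = -5 + 4 = -1$)
$W{\left(u \right)} = -27 + 9 u$
$c{\left(C \right)} = -1$ ($c{\left(C \right)} = \frac{1}{-1} = -1$)
$A{\left(L,Y \right)} = -1$ ($A{\left(L,Y \right)} = \frac{1}{-1} = -1$)
$\left(853 + 751\right) A{\left(-30,-14 \right)} = \left(853 + 751\right) \left(-1\right) = 1604 \left(-1\right) = -1604$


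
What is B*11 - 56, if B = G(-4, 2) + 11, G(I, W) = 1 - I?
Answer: 120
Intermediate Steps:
B = 16 (B = (1 - 1*(-4)) + 11 = (1 + 4) + 11 = 5 + 11 = 16)
B*11 - 56 = 16*11 - 56 = 176 - 56 = 120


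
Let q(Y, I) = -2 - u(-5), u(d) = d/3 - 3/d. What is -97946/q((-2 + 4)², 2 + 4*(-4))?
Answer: 734595/7 ≈ 1.0494e+5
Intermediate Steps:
u(d) = -3/d + d/3 (u(d) = d*(⅓) - 3/d = d/3 - 3/d = -3/d + d/3)
q(Y, I) = -14/15 (q(Y, I) = -2 - (-3/(-5) + (⅓)*(-5)) = -2 - (-3*(-⅕) - 5/3) = -2 - (⅗ - 5/3) = -2 - 1*(-16/15) = -2 + 16/15 = -14/15)
-97946/q((-2 + 4)², 2 + 4*(-4)) = -97946/(-14/15) = -97946*(-15/14) = 734595/7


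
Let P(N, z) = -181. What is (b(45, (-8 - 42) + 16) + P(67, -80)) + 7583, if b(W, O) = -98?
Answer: 7304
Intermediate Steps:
(b(45, (-8 - 42) + 16) + P(67, -80)) + 7583 = (-98 - 181) + 7583 = -279 + 7583 = 7304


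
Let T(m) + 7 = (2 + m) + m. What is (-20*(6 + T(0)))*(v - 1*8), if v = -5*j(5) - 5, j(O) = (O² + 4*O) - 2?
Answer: 4560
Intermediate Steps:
T(m) = -5 + 2*m (T(m) = -7 + ((2 + m) + m) = -7 + (2 + 2*m) = -5 + 2*m)
j(O) = -2 + O² + 4*O
v = -220 (v = -5*(-2 + 5² + 4*5) - 5 = -5*(-2 + 25 + 20) - 5 = -5*43 - 5 = -215 - 5 = -220)
(-20*(6 + T(0)))*(v - 1*8) = (-20*(6 + (-5 + 2*0)))*(-220 - 1*8) = (-20*(6 + (-5 + 0)))*(-220 - 8) = -20*(6 - 5)*(-228) = -20*1*(-228) = -20*(-228) = 4560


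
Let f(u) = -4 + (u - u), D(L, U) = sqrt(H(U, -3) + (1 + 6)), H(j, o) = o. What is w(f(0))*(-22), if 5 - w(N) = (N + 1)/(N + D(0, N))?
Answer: -77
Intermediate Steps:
D(L, U) = 2 (D(L, U) = sqrt(-3 + (1 + 6)) = sqrt(-3 + 7) = sqrt(4) = 2)
f(u) = -4 (f(u) = -4 + 0 = -4)
w(N) = 5 - (1 + N)/(2 + N) (w(N) = 5 - (N + 1)/(N + 2) = 5 - (1 + N)/(2 + N))
w(f(0))*(-22) = ((9 + 4*(-4))/(2 - 4))*(-22) = ((9 - 16)/(-2))*(-22) = -1/2*(-7)*(-22) = (7/2)*(-22) = -77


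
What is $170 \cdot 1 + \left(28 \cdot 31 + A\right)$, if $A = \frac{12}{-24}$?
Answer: $\frac{2075}{2} \approx 1037.5$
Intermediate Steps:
$A = - \frac{1}{2}$ ($A = 12 \left(- \frac{1}{24}\right) = - \frac{1}{2} \approx -0.5$)
$170 \cdot 1 + \left(28 \cdot 31 + A\right) = 170 \cdot 1 + \left(28 \cdot 31 - \frac{1}{2}\right) = 170 + \left(868 - \frac{1}{2}\right) = 170 + \frac{1735}{2} = \frac{2075}{2}$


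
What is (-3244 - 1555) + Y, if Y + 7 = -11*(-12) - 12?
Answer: -4686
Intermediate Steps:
Y = 113 (Y = -7 + (-11*(-12) - 12) = -7 + (132 - 12) = -7 + 120 = 113)
(-3244 - 1555) + Y = (-3244 - 1555) + 113 = -4799 + 113 = -4686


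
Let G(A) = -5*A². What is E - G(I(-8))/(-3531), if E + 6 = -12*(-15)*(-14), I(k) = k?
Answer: -8919626/3531 ≈ -2526.1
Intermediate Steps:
E = -2526 (E = -6 - 12*(-15)*(-14) = -6 + 180*(-14) = -6 - 2520 = -2526)
E - G(I(-8))/(-3531) = -2526 - (-5*(-8)²)/(-3531) = -2526 - (-5*64)*(-1)/3531 = -2526 - (-320)*(-1)/3531 = -2526 - 1*320/3531 = -2526 - 320/3531 = -8919626/3531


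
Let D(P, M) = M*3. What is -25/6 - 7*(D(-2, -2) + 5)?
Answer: 17/6 ≈ 2.8333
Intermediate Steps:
D(P, M) = 3*M
-25/6 - 7*(D(-2, -2) + 5) = -25/6 - 7*(3*(-2) + 5) = -25*⅙ - 7*(-6 + 5) = -25/6 - 7*(-1) = -25/6 + 7 = 17/6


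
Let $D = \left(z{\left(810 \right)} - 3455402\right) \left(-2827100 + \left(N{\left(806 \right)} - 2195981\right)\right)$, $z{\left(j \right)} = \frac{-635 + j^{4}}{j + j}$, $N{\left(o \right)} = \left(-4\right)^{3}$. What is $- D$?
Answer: $\frac{426836178846660625}{324} \approx 1.3174 \cdot 10^{15}$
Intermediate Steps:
$N{\left(o \right)} = -64$
$z{\left(j \right)} = \frac{-635 + j^{4}}{2 j}$
$D = - \frac{426836178846660625}{324}$ ($D = \left(\frac{-635 + 810^{4}}{2 \cdot 810} - 3455402\right) \left(-2827100 - 2196045\right) = \left(\frac{1}{2} \cdot \frac{1}{810} \left(-635 + 430467210000\right) - 3455402\right) \left(-2827100 - 2196045\right) = \left(\frac{1}{2} \cdot \frac{1}{810} \cdot 430467209365 - 3455402\right) \left(-5023145\right) = \left(\frac{86093441873}{324} - 3455402\right) \left(-5023145\right) = \frac{84973891625}{324} \left(-5023145\right) = - \frac{426836178846660625}{324} \approx -1.3174 \cdot 10^{15}$)
$- D = \left(-1\right) \left(- \frac{426836178846660625}{324}\right) = \frac{426836178846660625}{324}$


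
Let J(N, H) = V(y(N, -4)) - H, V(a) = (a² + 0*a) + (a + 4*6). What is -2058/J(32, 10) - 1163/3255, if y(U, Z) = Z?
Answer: -3364514/42315 ≈ -79.511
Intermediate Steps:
V(a) = 24 + a + a² (V(a) = (a² + 0) + (a + 24) = a² + (24 + a) = 24 + a + a²)
J(N, H) = 36 - H (J(N, H) = (24 - 4 + (-4)²) - H = (24 - 4 + 16) - H = 36 - H)
-2058/J(32, 10) - 1163/3255 = -2058/(36 - 1*10) - 1163/3255 = -2058/(36 - 10) - 1163*1/3255 = -2058/26 - 1163/3255 = -2058*1/26 - 1163/3255 = -1029/13 - 1163/3255 = -3364514/42315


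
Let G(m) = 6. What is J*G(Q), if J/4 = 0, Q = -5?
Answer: 0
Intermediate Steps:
J = 0 (J = 4*0 = 0)
J*G(Q) = 0*6 = 0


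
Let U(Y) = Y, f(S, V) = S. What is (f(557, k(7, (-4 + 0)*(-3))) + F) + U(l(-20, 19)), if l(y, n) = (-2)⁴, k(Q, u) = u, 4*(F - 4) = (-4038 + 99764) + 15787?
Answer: 113821/4 ≈ 28455.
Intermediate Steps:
F = 111529/4 (F = 4 + ((-4038 + 99764) + 15787)/4 = 4 + (95726 + 15787)/4 = 4 + (¼)*111513 = 4 + 111513/4 = 111529/4 ≈ 27882.)
l(y, n) = 16
(f(557, k(7, (-4 + 0)*(-3))) + F) + U(l(-20, 19)) = (557 + 111529/4) + 16 = 113757/4 + 16 = 113821/4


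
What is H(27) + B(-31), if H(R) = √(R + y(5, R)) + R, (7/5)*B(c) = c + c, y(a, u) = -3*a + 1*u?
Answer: -121/7 + √39 ≈ -11.041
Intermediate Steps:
y(a, u) = u - 3*a (y(a, u) = -3*a + u = u - 3*a)
B(c) = 10*c/7 (B(c) = 5*(c + c)/7 = 5*(2*c)/7 = 10*c/7)
H(R) = R + √(-15 + 2*R) (H(R) = √(R + (R - 3*5)) + R = √(R + (R - 15)) + R = √(R + (-15 + R)) + R = √(-15 + 2*R) + R = R + √(-15 + 2*R))
H(27) + B(-31) = (27 + √(-15 + 2*27)) + (10/7)*(-31) = (27 + √(-15 + 54)) - 310/7 = (27 + √39) - 310/7 = -121/7 + √39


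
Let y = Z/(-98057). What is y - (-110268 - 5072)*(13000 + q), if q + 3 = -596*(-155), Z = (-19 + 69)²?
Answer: 1191802740078760/98057 ≈ 1.2154e+10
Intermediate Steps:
Z = 2500 (Z = 50² = 2500)
q = 92377 (q = -3 - 596*(-155) = -3 + 92380 = 92377)
y = -2500/98057 (y = 2500/(-98057) = 2500*(-1/98057) = -2500/98057 ≈ -0.025495)
y - (-110268 - 5072)*(13000 + q) = -2500/98057 - (-110268 - 5072)*(13000 + 92377) = -2500/98057 - (-115340)*105377 = -2500/98057 - 1*(-12154183180) = -2500/98057 + 12154183180 = 1191802740078760/98057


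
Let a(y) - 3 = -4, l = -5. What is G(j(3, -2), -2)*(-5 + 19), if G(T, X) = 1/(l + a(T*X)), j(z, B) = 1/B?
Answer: -7/3 ≈ -2.3333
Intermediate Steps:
a(y) = -1 (a(y) = 3 - 4 = -1)
G(T, X) = -⅙ (G(T, X) = 1/(-5 - 1) = 1/(-6) = -⅙)
G(j(3, -2), -2)*(-5 + 19) = -(-5 + 19)/6 = -⅙*14 = -7/3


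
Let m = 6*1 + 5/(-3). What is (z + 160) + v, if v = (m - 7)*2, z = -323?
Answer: -505/3 ≈ -168.33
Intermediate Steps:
m = 13/3 (m = 6 + 5*(-⅓) = 6 - 5/3 = 13/3 ≈ 4.3333)
v = -16/3 (v = (13/3 - 7)*2 = -8/3*2 = -16/3 ≈ -5.3333)
(z + 160) + v = (-323 + 160) - 16/3 = -163 - 16/3 = -505/3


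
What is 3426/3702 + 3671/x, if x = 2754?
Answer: 3837541/1699218 ≈ 2.2584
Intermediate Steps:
3426/3702 + 3671/x = 3426/3702 + 3671/2754 = 3426*(1/3702) + 3671*(1/2754) = 571/617 + 3671/2754 = 3837541/1699218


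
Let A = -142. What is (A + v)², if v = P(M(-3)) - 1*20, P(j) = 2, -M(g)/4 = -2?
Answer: 25600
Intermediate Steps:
M(g) = 8 (M(g) = -4*(-2) = 8)
v = -18 (v = 2 - 1*20 = 2 - 20 = -18)
(A + v)² = (-142 - 18)² = (-160)² = 25600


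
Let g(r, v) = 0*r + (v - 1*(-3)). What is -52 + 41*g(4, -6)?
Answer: -175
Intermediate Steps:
g(r, v) = 3 + v (g(r, v) = 0 + (v + 3) = 0 + (3 + v) = 3 + v)
-52 + 41*g(4, -6) = -52 + 41*(3 - 6) = -52 + 41*(-3) = -52 - 123 = -175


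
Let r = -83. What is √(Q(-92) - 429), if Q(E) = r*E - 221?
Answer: √6986 ≈ 83.582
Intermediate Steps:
Q(E) = -221 - 83*E (Q(E) = -83*E - 221 = -221 - 83*E)
√(Q(-92) - 429) = √((-221 - 83*(-92)) - 429) = √((-221 + 7636) - 429) = √(7415 - 429) = √6986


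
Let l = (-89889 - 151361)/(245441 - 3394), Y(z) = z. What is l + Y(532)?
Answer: 128527754/242047 ≈ 531.00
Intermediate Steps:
l = -241250/242047 ≈ -0.99671
l + Y(532) = -241250/242047 + 532 = 128527754/242047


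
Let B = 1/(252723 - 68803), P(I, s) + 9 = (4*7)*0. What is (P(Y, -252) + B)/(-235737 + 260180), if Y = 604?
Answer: -1655279/4495556560 ≈ -0.00036820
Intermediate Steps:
P(I, s) = -9 (P(I, s) = -9 + (4*7)*0 = -9 + 28*0 = -9 + 0 = -9)
B = 1/183920 ≈ 5.4371e-6
(P(Y, -252) + B)/(-235737 + 260180) = (-9 + 1/183920)/(-235737 + 260180) = -1655279/183920/24443 = -1655279/183920*1/24443 = -1655279/4495556560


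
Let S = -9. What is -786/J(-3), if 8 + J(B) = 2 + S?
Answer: 262/5 ≈ 52.400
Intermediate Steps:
J(B) = -15 (J(B) = -8 + (2 - 9) = -8 - 7 = -15)
-786/J(-3) = -786/(-15) = -786*(-1/15) = 262/5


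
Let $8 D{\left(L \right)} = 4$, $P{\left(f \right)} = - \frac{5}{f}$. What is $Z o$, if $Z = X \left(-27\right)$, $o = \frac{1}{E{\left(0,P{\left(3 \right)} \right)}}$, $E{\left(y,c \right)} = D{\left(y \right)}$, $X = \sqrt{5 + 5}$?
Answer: $- 54 \sqrt{10} \approx -170.76$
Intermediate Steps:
$X = \sqrt{10} \approx 3.1623$
$D{\left(L \right)} = \frac{1}{2}$ ($D{\left(L \right)} = \frac{1}{8} \cdot 4 = \frac{1}{2}$)
$E{\left(y,c \right)} = \frac{1}{2}$
$o = 2$ ($o = \frac{1}{\frac{1}{2}} = 2$)
$Z = - 27 \sqrt{10}$ ($Z = \sqrt{10} \left(-27\right) = - 27 \sqrt{10} \approx -85.381$)
$Z o = - 27 \sqrt{10} \cdot 2 = - 54 \sqrt{10}$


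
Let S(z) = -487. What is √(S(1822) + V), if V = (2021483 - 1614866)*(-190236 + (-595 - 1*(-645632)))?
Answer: √184929817730 ≈ 4.3003e+5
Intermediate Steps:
V = 184929818217 (V = 406617*(-190236 + (-595 + 645632)) = 406617*(-190236 + 645037) = 406617*454801 = 184929818217)
√(S(1822) + V) = √(-487 + 184929818217) = √184929817730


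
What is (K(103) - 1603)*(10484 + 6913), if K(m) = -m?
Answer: -29679282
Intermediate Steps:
(K(103) - 1603)*(10484 + 6913) = (-1*103 - 1603)*(10484 + 6913) = (-103 - 1603)*17397 = -1706*17397 = -29679282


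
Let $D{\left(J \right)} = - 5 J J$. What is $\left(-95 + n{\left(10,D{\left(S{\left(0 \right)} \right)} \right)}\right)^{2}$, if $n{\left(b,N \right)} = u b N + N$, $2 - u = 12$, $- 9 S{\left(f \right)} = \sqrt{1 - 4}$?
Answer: $\frac{115600}{9} \approx 12844.0$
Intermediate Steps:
$S{\left(f \right)} = - \frac{i \sqrt{3}}{9}$ ($S{\left(f \right)} = - \frac{\sqrt{1 - 4}}{9} = - \frac{\sqrt{-3}}{9} = - \frac{i \sqrt{3}}{9}$)
$u = -10$ ($u = 2 - 12 = -10$)
$D{\left(J \right)} = - 5 J^{2}$
$n{\left(b,N \right)} = N - 10 N b$ ($n{\left(b,N \right)} = - 10 b N + N = - 10 N b + N = N - 10 N b$)
$\left(-95 + n{\left(10,D{\left(S{\left(0 \right)} \right)} \right)}\right)^{2} = \left(-95 + - 5 \left(- \frac{i \sqrt{3}}{9}\right)^{2} \left(1 - 100\right)\right)^{2} = \left(-95 + \left(-5\right) \left(- \frac{1}{27}\right) \left(1 - 100\right)\right)^{2} = \left(-95 + \frac{5}{27} \left(-99\right)\right)^{2} = \left(-95 - \frac{55}{3}\right)^{2} = \left(- \frac{340}{3}\right)^{2} = \frac{115600}{9}$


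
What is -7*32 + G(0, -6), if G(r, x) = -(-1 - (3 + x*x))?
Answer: -184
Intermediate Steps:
G(r, x) = 4 + x**2 (G(r, x) = -(-1 - (3 + x**2)) = -(-1 + (-3 - x**2)) = -(-4 - x**2) = 4 + x**2)
-7*32 + G(0, -6) = -7*32 + (4 + (-6)**2) = -224 + (4 + 36) = -224 + 40 = -184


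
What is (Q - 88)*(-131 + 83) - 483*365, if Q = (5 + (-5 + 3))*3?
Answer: -172503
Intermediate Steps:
Q = 9 (Q = (5 - 2)*3 = 3*3 = 9)
(Q - 88)*(-131 + 83) - 483*365 = (9 - 88)*(-131 + 83) - 483*365 = -79*(-48) - 176295 = 3792 - 176295 = -172503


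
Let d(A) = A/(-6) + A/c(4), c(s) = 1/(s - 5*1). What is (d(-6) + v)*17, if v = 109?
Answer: 1972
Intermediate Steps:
c(s) = 1/(-5 + s) (c(s) = 1/(s - 5) = 1/(-5 + s))
d(A) = -7*A/6 (d(A) = A/(-6) + A/(1/(-5 + 4)) = A*(-⅙) + A/(1/(-1)) = -A/6 + A/(-1) = -A/6 + A*(-1) = -A/6 - A = -7*A/6)
(d(-6) + v)*17 = (-7/6*(-6) + 109)*17 = (7 + 109)*17 = 116*17 = 1972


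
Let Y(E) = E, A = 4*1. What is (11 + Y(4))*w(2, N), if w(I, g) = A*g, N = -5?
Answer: -300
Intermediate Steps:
A = 4
w(I, g) = 4*g
(11 + Y(4))*w(2, N) = (11 + 4)*(4*(-5)) = 15*(-20) = -300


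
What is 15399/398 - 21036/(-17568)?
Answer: 11620915/291336 ≈ 39.888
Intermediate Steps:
15399/398 - 21036/(-17568) = 15399*(1/398) - 21036*(-1/17568) = 15399/398 + 1753/1464 = 11620915/291336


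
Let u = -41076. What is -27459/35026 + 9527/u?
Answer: -104399899/102766284 ≈ -1.0159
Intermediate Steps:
-27459/35026 + 9527/u = -27459/35026 + 9527/(-41076) = -27459*1/35026 + 9527*(-1/41076) = -27459/35026 - 1361/5868 = -104399899/102766284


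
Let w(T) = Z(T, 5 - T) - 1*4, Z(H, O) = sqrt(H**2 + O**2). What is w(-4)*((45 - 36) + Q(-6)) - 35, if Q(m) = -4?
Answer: -55 + 5*sqrt(97) ≈ -5.7557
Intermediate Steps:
w(T) = -4 + sqrt(T**2 + (5 - T)**2) (w(T) = sqrt(T**2 + (5 - T)**2) - 1*4 = sqrt(T**2 + (5 - T)**2) - 4 = -4 + sqrt(T**2 + (5 - T)**2))
w(-4)*((45 - 36) + Q(-6)) - 35 = (-4 + sqrt((-4)**2 + (-5 - 4)**2))*((45 - 36) - 4) - 35 = (-4 + sqrt(16 + (-9)**2))*(9 - 4) - 35 = (-4 + sqrt(16 + 81))*5 - 35 = (-4 + sqrt(97))*5 - 35 = (-20 + 5*sqrt(97)) - 35 = -55 + 5*sqrt(97)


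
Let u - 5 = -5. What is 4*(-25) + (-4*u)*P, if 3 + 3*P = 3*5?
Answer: -100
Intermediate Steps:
u = 0 (u = 5 - 5 = 0)
P = 4 (P = -1 + (3*5)/3 = -1 + (⅓)*15 = -1 + 5 = 4)
4*(-25) + (-4*u)*P = 4*(-25) - 4*0*4 = -100 + 0*4 = -100 + 0 = -100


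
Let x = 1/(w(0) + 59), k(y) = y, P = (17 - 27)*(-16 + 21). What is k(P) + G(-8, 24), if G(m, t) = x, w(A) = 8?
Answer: -3349/67 ≈ -49.985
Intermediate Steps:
P = -50 (P = -10*5 = -50)
x = 1/67 (x = 1/(8 + 59) = 1/67 ≈ 0.014925)
G(m, t) = 1/67
k(P) + G(-8, 24) = -50 + 1/67 = -3349/67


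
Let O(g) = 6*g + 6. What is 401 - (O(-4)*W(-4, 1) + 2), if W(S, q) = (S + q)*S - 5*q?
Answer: 525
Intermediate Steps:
W(S, q) = -5*q + S*(S + q) (W(S, q) = S*(S + q) - 5*q = -5*q + S*(S + q))
O(g) = 6 + 6*g
401 - (O(-4)*W(-4, 1) + 2) = 401 - ((6 + 6*(-4))*((-4)² - 5*1 - 4*1) + 2) = 401 - ((6 - 24)*(16 - 5 - 4) + 2) = 401 - (-18*7 + 2) = 401 - (-126 + 2) = 401 - 1*(-124) = 401 + 124 = 525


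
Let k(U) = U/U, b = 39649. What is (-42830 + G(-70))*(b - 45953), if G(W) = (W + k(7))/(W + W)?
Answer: 9449902456/35 ≈ 2.7000e+8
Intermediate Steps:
k(U) = 1
G(W) = (1 + W)/(2*W) (G(W) = (W + 1)/(W + W) = (1 + W)/((2*W)) = (1 + W)*(1/(2*W)) = (1 + W)/(2*W))
(-42830 + G(-70))*(b - 45953) = (-42830 + (½)*(1 - 70)/(-70))*(39649 - 45953) = (-42830 + (½)*(-1/70)*(-69))*(-6304) = (-42830 + 69/140)*(-6304) = -5996131/140*(-6304) = 9449902456/35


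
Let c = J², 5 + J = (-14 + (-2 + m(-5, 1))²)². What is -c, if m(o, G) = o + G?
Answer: -229441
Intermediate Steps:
m(o, G) = G + o
J = 479 (J = -5 + (-14 + (-2 + (1 - 5))²)² = -5 + (-14 + (-2 - 4)²)² = -5 + (-14 + (-6)²)² = -5 + (-14 + 36)² = -5 + 22² = -5 + 484 = 479)
c = 229441 (c = 479² = 229441)
-c = -1*229441 = -229441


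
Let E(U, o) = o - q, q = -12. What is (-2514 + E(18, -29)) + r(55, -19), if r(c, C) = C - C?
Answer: -2531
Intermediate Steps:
E(U, o) = 12 + o (E(U, o) = o - 1*(-12) = o + 12 = 12 + o)
r(c, C) = 0
(-2514 + E(18, -29)) + r(55, -19) = (-2514 + (12 - 29)) + 0 = (-2514 - 17) + 0 = -2531 + 0 = -2531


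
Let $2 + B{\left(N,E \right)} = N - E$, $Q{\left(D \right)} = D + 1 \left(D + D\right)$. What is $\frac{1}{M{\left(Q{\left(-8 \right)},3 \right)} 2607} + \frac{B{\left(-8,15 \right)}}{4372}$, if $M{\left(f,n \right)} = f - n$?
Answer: $- \frac{1764097}{307740708} \approx -0.0057324$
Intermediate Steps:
$Q{\left(D \right)} = 3 D$ ($Q{\left(D \right)} = D + 1 \cdot 2 D = D + 2 D = 3 D$)
$B{\left(N,E \right)} = -2 + N - E$ ($B{\left(N,E \right)} = -2 - \left(E - N\right) = -2 + N - E$)
$\frac{1}{M{\left(Q{\left(-8 \right)},3 \right)} 2607} + \frac{B{\left(-8,15 \right)}}{4372} = \frac{1}{\left(3 \left(-8\right) - 3\right) 2607} + \frac{-2 - 8 - 15}{4372} = \frac{1}{-24 - 3} \cdot \frac{1}{2607} + \left(-2 - 8 - 15\right) \frac{1}{4372} = \frac{1}{-27} \cdot \frac{1}{2607} - \frac{25}{4372} = \left(- \frac{1}{27}\right) \frac{1}{2607} - \frac{25}{4372} = - \frac{1}{70389} - \frac{25}{4372} = - \frac{1764097}{307740708}$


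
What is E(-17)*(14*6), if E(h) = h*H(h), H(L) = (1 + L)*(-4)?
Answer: -91392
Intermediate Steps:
H(L) = -4 - 4*L
E(h) = h*(-4 - 4*h)
E(-17)*(14*6) = (-4*(-17)*(1 - 17))*(14*6) = -4*(-17)*(-16)*84 = -1088*84 = -91392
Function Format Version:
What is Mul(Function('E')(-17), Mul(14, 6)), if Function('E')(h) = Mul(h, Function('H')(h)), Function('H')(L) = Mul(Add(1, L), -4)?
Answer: -91392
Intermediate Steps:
Function('H')(L) = Add(-4, Mul(-4, L))
Function('E')(h) = Mul(h, Add(-4, Mul(-4, h)))
Mul(Function('E')(-17), Mul(14, 6)) = Mul(Mul(-4, -17, Add(1, -17)), Mul(14, 6)) = Mul(Mul(-4, -17, -16), 84) = Mul(-1088, 84) = -91392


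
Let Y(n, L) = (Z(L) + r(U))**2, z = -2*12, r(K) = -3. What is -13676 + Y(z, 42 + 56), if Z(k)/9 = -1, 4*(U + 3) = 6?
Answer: -13532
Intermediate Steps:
U = -3/2 (U = -3 + (1/4)*6 = -3 + 3/2 = -3/2 ≈ -1.5000)
Z(k) = -9 (Z(k) = 9*(-1) = -9)
z = -24
Y(n, L) = 144 (Y(n, L) = (-9 - 3)**2 = (-12)**2 = 144)
-13676 + Y(z, 42 + 56) = -13676 + 144 = -13532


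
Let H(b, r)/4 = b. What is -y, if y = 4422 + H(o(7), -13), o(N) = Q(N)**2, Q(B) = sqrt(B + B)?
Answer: -4478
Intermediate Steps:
Q(B) = sqrt(2)*sqrt(B) (Q(B) = sqrt(2*B) = sqrt(2)*sqrt(B))
o(N) = 2*N (o(N) = (sqrt(2)*sqrt(N))**2 = 2*N)
H(b, r) = 4*b
y = 4478 (y = 4422 + 4*(2*7) = 4422 + 4*14 = 4422 + 56 = 4478)
-y = -1*4478 = -4478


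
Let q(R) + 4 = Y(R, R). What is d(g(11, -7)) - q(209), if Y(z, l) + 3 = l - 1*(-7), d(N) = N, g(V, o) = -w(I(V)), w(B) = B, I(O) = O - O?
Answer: -209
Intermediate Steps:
I(O) = 0
g(V, o) = 0 (g(V, o) = -1*0 = 0)
Y(z, l) = 4 + l (Y(z, l) = -3 + (l - 1*(-7)) = -3 + (l + 7) = -3 + (7 + l) = 4 + l)
q(R) = R (q(R) = -4 + (4 + R) = R)
d(g(11, -7)) - q(209) = 0 - 1*209 = 0 - 209 = -209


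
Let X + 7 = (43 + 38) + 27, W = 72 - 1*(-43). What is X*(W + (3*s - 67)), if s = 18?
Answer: 10302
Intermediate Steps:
W = 115 (W = 72 + 43 = 115)
X = 101 (X = -7 + ((43 + 38) + 27) = -7 + (81 + 27) = -7 + 108 = 101)
X*(W + (3*s - 67)) = 101*(115 + (3*18 - 67)) = 101*(115 + (54 - 67)) = 101*(115 - 13) = 101*102 = 10302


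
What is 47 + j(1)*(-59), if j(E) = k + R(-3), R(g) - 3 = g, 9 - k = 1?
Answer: -425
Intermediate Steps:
k = 8 (k = 9 - 1*1 = 9 - 1 = 8)
R(g) = 3 + g
j(E) = 8 (j(E) = 8 + (3 - 3) = 8 + 0 = 8)
47 + j(1)*(-59) = 47 + 8*(-59) = 47 - 472 = -425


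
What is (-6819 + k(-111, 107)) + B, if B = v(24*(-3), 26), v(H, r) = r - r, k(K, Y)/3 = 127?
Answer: -6438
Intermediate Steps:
k(K, Y) = 381 (k(K, Y) = 3*127 = 381)
v(H, r) = 0
B = 0
(-6819 + k(-111, 107)) + B = (-6819 + 381) + 0 = -6438 + 0 = -6438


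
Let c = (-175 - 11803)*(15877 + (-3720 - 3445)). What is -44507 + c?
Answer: -104396843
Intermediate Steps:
c = -104352336 (c = -11978*(15877 - 7165) = -11978*8712 = -104352336)
-44507 + c = -44507 - 104352336 = -104396843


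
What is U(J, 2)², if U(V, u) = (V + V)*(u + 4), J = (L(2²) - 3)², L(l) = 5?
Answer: 2304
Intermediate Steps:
J = 4 (J = (5 - 3)² = 2² = 4)
U(V, u) = 2*V*(4 + u) (U(V, u) = (2*V)*(4 + u) = 2*V*(4 + u))
U(J, 2)² = (2*4*(4 + 2))² = (2*4*6)² = 48² = 2304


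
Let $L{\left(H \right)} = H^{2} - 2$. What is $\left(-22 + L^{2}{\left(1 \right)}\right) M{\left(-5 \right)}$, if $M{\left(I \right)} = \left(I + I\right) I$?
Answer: $-1050$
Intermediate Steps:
$L{\left(H \right)} = -2 + H^{2}$ ($L{\left(H \right)} = H^{2} - 2 = -2 + H^{2}$)
$M{\left(I \right)} = 2 I^{2}$ ($M{\left(I \right)} = 2 I I = 2 I^{2}$)
$\left(-22 + L^{2}{\left(1 \right)}\right) M{\left(-5 \right)} = \left(-22 + \left(-2 + 1^{2}\right)^{2}\right) 2 \left(-5\right)^{2} = \left(-22 + \left(-2 + 1\right)^{2}\right) 2 \cdot 25 = \left(-22 + \left(-1\right)^{2}\right) 50 = \left(-22 + 1\right) 50 = \left(-21\right) 50 = -1050$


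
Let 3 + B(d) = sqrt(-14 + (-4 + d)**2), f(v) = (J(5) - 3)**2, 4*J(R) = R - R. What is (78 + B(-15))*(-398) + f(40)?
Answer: -29841 - 398*sqrt(347) ≈ -37255.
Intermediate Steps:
J(R) = 0 (J(R) = (R - R)/4 = (1/4)*0 = 0)
f(v) = 9 (f(v) = (0 - 3)**2 = (-3)**2 = 9)
B(d) = -3 + sqrt(-14 + (-4 + d)**2)
(78 + B(-15))*(-398) + f(40) = (78 + (-3 + sqrt(-14 + (-4 - 15)**2)))*(-398) + 9 = (78 + (-3 + sqrt(-14 + (-19)**2)))*(-398) + 9 = (78 + (-3 + sqrt(-14 + 361)))*(-398) + 9 = (78 + (-3 + sqrt(347)))*(-398) + 9 = (75 + sqrt(347))*(-398) + 9 = (-29850 - 398*sqrt(347)) + 9 = -29841 - 398*sqrt(347)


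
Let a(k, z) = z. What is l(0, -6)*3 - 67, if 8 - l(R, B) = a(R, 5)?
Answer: -58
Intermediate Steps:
l(R, B) = 3 (l(R, B) = 8 - 1*5 = 8 - 5 = 3)
l(0, -6)*3 - 67 = 3*3 - 67 = 9 - 67 = -58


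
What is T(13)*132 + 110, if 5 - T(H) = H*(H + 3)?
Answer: -26686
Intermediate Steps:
T(H) = 5 - H*(3 + H) (T(H) = 5 - H*(H + 3) = 5 - H*(3 + H))
T(13)*132 + 110 = (5 - 1*13² - 3*13)*132 + 110 = (5 - 1*169 - 39)*132 + 110 = (5 - 169 - 39)*132 + 110 = -203*132 + 110 = -26796 + 110 = -26686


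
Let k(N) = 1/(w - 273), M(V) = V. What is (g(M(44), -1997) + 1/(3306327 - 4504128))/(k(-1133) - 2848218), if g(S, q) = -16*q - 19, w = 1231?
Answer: -36642905400056/3268311235938243 ≈ -0.011212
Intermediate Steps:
g(S, q) = -19 - 16*q
k(N) = 1/958 (k(N) = 1/(1231 - 273) = 1/958)
(g(M(44), -1997) + 1/(3306327 - 4504128))/(k(-1133) - 2848218) = ((-19 - 16*(-1997)) + 1/(3306327 - 4504128))/(1/958 - 2848218) = ((-19 + 31952) + 1/(-1197801))/(-2728592843/958) = (31933 - 1/1197801)*(-958/2728592843) = (38249379332/1197801)*(-958/2728592843) = -36642905400056/3268311235938243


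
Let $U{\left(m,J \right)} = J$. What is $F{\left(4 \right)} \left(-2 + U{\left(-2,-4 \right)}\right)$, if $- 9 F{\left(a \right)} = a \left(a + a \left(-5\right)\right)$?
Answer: $- \frac{128}{3} \approx -42.667$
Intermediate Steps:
$F{\left(a \right)} = \frac{4 a^{2}}{9}$ ($F{\left(a \right)} = - \frac{a \left(a + a \left(-5\right)\right)}{9} = - \frac{a \left(a - 5 a\right)}{9} = - \frac{a \left(- 4 a\right)}{9} = - \frac{\left(-4\right) a^{2}}{9} = \frac{4 a^{2}}{9}$)
$F{\left(4 \right)} \left(-2 + U{\left(-2,-4 \right)}\right) = \frac{4 \cdot 4^{2}}{9} \left(-2 - 4\right) = \frac{4}{9} \cdot 16 \left(-6\right) = \frac{64}{9} \left(-6\right) = - \frac{128}{3}$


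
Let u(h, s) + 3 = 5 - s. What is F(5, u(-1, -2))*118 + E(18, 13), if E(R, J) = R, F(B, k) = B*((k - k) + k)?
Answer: 2378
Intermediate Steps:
u(h, s) = 2 - s (u(h, s) = -3 + (5 - s) = 2 - s)
F(B, k) = B*k (F(B, k) = B*(0 + k) = B*k)
F(5, u(-1, -2))*118 + E(18, 13) = (5*(2 - 1*(-2)))*118 + 18 = (5*(2 + 2))*118 + 18 = (5*4)*118 + 18 = 20*118 + 18 = 2360 + 18 = 2378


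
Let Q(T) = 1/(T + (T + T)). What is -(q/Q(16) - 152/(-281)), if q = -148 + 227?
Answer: -1065704/281 ≈ -3792.5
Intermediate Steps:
Q(T) = 1/(3*T) (Q(T) = 1/(T + 2*T) = 1/(3*T))
q = 79
-(q/Q(16) - 152/(-281)) = -(79/(((⅓)/16)) - 152/(-281)) = -(79/(((⅓)*(1/16))) - 152*(-1/281)) = -(79/(1/48) + 152/281) = -(79*48 + 152/281) = -(3792 + 152/281) = -1*1065704/281 = -1065704/281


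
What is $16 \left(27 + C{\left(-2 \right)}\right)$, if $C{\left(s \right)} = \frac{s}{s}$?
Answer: $448$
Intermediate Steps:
$C{\left(s \right)} = 1$
$16 \left(27 + C{\left(-2 \right)}\right) = 16 \left(27 + 1\right) = 16 \cdot 28 = 448$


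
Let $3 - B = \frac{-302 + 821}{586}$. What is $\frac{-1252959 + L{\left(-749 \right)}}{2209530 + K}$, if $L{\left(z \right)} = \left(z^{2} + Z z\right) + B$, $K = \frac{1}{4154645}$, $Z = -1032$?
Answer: $\frac{197233873394855}{5379370281374686} \approx 0.036665$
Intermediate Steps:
$B = \frac{1239}{586}$ ($B = 3 - \frac{-302 + 821}{586} = 3 - 519 \cdot \frac{1}{586} = 3 - \frac{519}{586} = \frac{1239}{586} \approx 2.1143$)
$K = \frac{1}{4154645} \approx 2.4069 \cdot 10^{-7}$
$L{\left(z \right)} = \frac{1239}{586} + z^{2} - 1032 z$ ($L{\left(z \right)} = \left(z^{2} - 1032 z\right) + \frac{1239}{586} = \frac{1239}{586} + z^{2} - 1032 z$)
$\frac{-1252959 + L{\left(-749 \right)}}{2209530 + K} = \frac{-1252959 + \left(\frac{1239}{586} + \left(-749\right)^{2} - -772968\right)}{2209530 + \frac{1}{4154645}} = \frac{-1252959 + \left(\frac{1239}{586} + 561001 + 772968\right)}{\frac{9179812766851}{4154645}} = \left(-1252959 + \frac{781707073}{586}\right) \frac{4154645}{9179812766851} = \frac{47473099}{586} \cdot \frac{4154645}{9179812766851} = \frac{197233873394855}{5379370281374686}$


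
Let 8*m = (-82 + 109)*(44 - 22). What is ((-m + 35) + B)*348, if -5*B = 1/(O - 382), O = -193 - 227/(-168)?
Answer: -6581735571/481865 ≈ -13659.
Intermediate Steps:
m = 297/4 (m = ((-82 + 109)*(44 - 22))/8 = (27*22)/8 = (⅛)*594 = 297/4 ≈ 74.250)
O = -32197/168 (O = -193 - 227*(-1)/168 = -193 - 1*(-227/168) = -193 + 227/168 = -32197/168 ≈ -191.65)
B = 168/481865 (B = -1/(5*(-32197/168 - 382)) = -1/(5*(-96373/168)) = -⅕*(-168/96373) = 168/481865 ≈ 0.00034865)
((-m + 35) + B)*348 = ((-1*297/4 + 35) + 168/481865)*348 = ((-297/4 + 35) + 168/481865)*348 = (-157/4 + 168/481865)*348 = -75652133/1927460*348 = -6581735571/481865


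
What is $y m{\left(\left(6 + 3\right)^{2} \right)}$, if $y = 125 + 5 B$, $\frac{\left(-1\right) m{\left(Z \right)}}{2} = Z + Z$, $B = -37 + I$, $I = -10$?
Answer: $35640$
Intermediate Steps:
$B = -47$ ($B = -37 - 10 = -47$)
$m{\left(Z \right)} = - 4 Z$ ($m{\left(Z \right)} = - 2 \left(Z + Z\right) = - 2 \cdot 2 Z = - 4 Z$)
$y = -110$ ($y = 125 + 5 \left(-47\right) = 125 - 235 = -110$)
$y m{\left(\left(6 + 3\right)^{2} \right)} = - 110 \left(- 4 \left(6 + 3\right)^{2}\right) = - 110 \left(- 4 \cdot 9^{2}\right) = - 110 \left(\left(-4\right) 81\right) = \left(-110\right) \left(-324\right) = 35640$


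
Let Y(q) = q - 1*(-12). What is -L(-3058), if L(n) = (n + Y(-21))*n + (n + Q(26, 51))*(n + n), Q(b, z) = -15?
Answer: -28173354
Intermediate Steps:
Y(q) = 12 + q (Y(q) = q + 12 = 12 + q)
L(n) = n*(-9 + n) + 2*n*(-15 + n) (L(n) = (n + (12 - 21))*n + (n - 15)*(n + n) = (n - 9)*n + (-15 + n)*(2*n) = (-9 + n)*n + 2*n*(-15 + n) = n*(-9 + n) + 2*n*(-15 + n))
-L(-3058) = -3*(-3058)*(-13 - 3058) = -3*(-3058)*(-3071) = -1*28173354 = -28173354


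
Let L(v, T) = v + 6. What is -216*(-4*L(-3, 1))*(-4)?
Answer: -10368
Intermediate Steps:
L(v, T) = 6 + v
-216*(-4*L(-3, 1))*(-4) = -216*(-4*(6 - 3))*(-4) = -216*(-4*3)*(-4) = -(-2592)*(-4) = -216*48 = -10368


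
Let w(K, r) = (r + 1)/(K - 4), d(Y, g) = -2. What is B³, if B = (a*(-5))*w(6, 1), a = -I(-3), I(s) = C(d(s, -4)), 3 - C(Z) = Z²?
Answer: -125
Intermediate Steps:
C(Z) = 3 - Z²
I(s) = -1 (I(s) = 3 - 1*(-2)² = 3 - 1*4 = 3 - 4 = -1)
a = 1 (a = -1*(-1) = 1)
w(K, r) = (1 + r)/(-4 + K)
B = -5 (B = (1*(-5))*((1 + 1)/(-4 + 6)) = -5*2/2 = -5*1 = -5)
B³ = (-5)³ = -125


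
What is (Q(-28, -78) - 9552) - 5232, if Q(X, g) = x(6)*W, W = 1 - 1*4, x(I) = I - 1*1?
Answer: -14799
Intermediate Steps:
x(I) = -1 + I (x(I) = I - 1 = -1 + I)
W = -3 (W = 1 - 4 = -3)
Q(X, g) = -15 (Q(X, g) = (-1 + 6)*(-3) = 5*(-3) = -15)
(Q(-28, -78) - 9552) - 5232 = (-15 - 9552) - 5232 = -9567 - 5232 = -14799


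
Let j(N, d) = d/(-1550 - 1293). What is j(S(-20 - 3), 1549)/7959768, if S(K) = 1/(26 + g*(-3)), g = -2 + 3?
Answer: -1549/22629620424 ≈ -6.8450e-8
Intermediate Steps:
g = 1
S(K) = 1/23 (S(K) = 1/(26 + 1*(-3)) = 1/(26 - 3) = 1/23)
j(N, d) = -d/2843 (j(N, d) = d/(-2843) = d*(-1/2843) = -d/2843)
j(S(-20 - 3), 1549)/7959768 = -1/2843*1549/7959768 = -1549/2843*1/7959768 = -1549/22629620424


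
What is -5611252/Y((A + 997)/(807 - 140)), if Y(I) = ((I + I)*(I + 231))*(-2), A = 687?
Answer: 624096072757/262301524 ≈ 2379.3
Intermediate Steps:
Y(I) = -4*I*(231 + I) (Y(I) = ((2*I)*(231 + I))*(-2) = (2*I*(231 + I))*(-2) = -4*I*(231 + I))
-5611252/Y((A + 997)/(807 - 140)) = -5611252*(-(807 - 140)/(4*(231 + (687 + 997)/(807 - 140))*(687 + 997))) = -5611252*(-667/(6736*(231 + 1684/667))) = -5611252/((-4*1684/667*155761/667)) = -5611252/(-1049206096/444889) = -5611252*(-444889/1049206096) = 624096072757/262301524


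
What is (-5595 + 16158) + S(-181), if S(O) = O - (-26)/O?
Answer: 1879116/181 ≈ 10382.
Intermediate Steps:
S(O) = O + 26/O
(-5595 + 16158) + S(-181) = (-5595 + 16158) + (-181 + 26/(-181)) = 10563 + (-181 + 26*(-1/181)) = 10563 + (-181 - 26/181) = 10563 - 32787/181 = 1879116/181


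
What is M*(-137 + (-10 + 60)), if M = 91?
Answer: -7917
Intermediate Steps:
M*(-137 + (-10 + 60)) = 91*(-137 + (-10 + 60)) = 91*(-137 + 50) = 91*(-87) = -7917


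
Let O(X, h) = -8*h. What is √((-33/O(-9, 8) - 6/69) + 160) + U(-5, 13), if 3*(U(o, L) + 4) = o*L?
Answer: -77/3 + 3*√603497/184 ≈ -13.001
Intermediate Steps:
U(o, L) = -4 + L*o/3 (U(o, L) = -4 + (o*L)/3 = -4 + (L*o)/3 = -4 + L*o/3)
√((-33/O(-9, 8) - 6/69) + 160) + U(-5, 13) = √((-33/((-8*8)) - 6/69) + 160) + (-4 + (⅓)*13*(-5)) = √((-33/(-64) - 6*1/69) + 160) + (-4 - 65/3) = √((-33*(-1/64) - 2/23) + 160) - 77/3 = √((33/64 - 2/23) + 160) - 77/3 = √(631/1472 + 160) - 77/3 = √(236151/1472) - 77/3 = 3*√603497/184 - 77/3 = -77/3 + 3*√603497/184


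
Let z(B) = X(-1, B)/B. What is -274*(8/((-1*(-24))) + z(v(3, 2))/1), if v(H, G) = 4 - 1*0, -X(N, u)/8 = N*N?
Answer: 1370/3 ≈ 456.67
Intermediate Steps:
X(N, u) = -8*N**2 (X(N, u) = -8*N*N = -8*N**2)
v(H, G) = 4 (v(H, G) = 4 + 0 = 4)
z(B) = -8/B (z(B) = (-8*(-1)**2)/B = (-8*1)/B = -8/B)
-274*(8/((-1*(-24))) + z(v(3, 2))/1) = -274*(8/((-1*(-24))) - 8/4/1) = -274*(8/24 - 8*1/4*1) = -274*(8*(1/24) - 2*1) = -274*(1/3 - 2) = -274*(-5/3) = 1370/3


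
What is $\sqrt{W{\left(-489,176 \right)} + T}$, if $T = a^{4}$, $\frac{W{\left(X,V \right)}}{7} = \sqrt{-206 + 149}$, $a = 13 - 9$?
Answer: $\sqrt{256 + 7 i \sqrt{57}} \approx 16.084 + 1.6429 i$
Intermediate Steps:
$a = 4$ ($a = 13 - 9 = 4$)
$W{\left(X,V \right)} = 7 i \sqrt{57}$ ($W{\left(X,V \right)} = 7 \sqrt{-206 + 149} = 7 \sqrt{-57} = 7 i \sqrt{57}$)
$T = 256$ ($T = 4^{4} = 256$)
$\sqrt{W{\left(-489,176 \right)} + T} = \sqrt{7 i \sqrt{57} + 256} = \sqrt{256 + 7 i \sqrt{57}}$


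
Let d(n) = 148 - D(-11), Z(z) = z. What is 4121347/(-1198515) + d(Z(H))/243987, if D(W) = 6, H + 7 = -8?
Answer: -335128300453/97474026435 ≈ -3.4381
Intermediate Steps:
H = -15 (H = -7 - 8 = -15)
d(n) = 142 (d(n) = 148 - 1*6 = 148 - 6 = 142)
4121347/(-1198515) + d(Z(H))/243987 = 4121347/(-1198515) + 142/243987 = 4121347*(-1/1198515) + 142*(1/243987) = -4121347/1198515 + 142/243987 = -335128300453/97474026435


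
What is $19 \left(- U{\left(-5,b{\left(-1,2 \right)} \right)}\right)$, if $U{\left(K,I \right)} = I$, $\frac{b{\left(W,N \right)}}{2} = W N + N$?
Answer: $0$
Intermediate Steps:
$b{\left(W,N \right)} = 2 N + 2 N W$ ($b{\left(W,N \right)} = 2 \left(W N + N\right) = 2 \left(N W + N\right) = 2 \left(N + N W\right) = 2 N + 2 N W$)
$19 \left(- U{\left(-5,b{\left(-1,2 \right)} \right)}\right) = 19 \left(- 2 \cdot 2 \left(1 - 1\right)\right) = 19 \left(- 2 \cdot 2 \cdot 0\right) = 19 \left(\left(-1\right) 0\right) = 19 \cdot 0 = 0$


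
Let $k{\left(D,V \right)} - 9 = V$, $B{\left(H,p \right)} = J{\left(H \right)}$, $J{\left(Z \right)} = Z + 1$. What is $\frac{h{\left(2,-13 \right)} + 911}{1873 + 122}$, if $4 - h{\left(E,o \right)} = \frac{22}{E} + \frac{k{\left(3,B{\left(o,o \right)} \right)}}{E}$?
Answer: $\frac{1811}{3990} \approx 0.45388$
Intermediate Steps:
$J{\left(Z \right)} = 1 + Z$
$B{\left(H,p \right)} = 1 + H$
$k{\left(D,V \right)} = 9 + V$
$h{\left(E,o \right)} = 4 - \frac{22}{E} - \frac{10 + o}{E}$ ($h{\left(E,o \right)} = 4 - \left(\frac{22}{E} + \frac{9 + \left(1 + o\right)}{E}\right) = 4 - \left(\frac{22}{E} + \frac{10 + o}{E}\right) = 4 - \frac{22}{E} - \frac{10 + o}{E}$)
$\frac{h{\left(2,-13 \right)} + 911}{1873 + 122} = \frac{\frac{-32 - -13 + 4 \cdot 2}{2} + 911}{1873 + 122} = \frac{\frac{-32 + 13 + 8}{2} + 911}{1995} = \left(\frac{1}{2} \left(-11\right) + 911\right) \frac{1}{1995} = \left(- \frac{11}{2} + 911\right) \frac{1}{1995} = \frac{1811}{2} \cdot \frac{1}{1995} = \frac{1811}{3990}$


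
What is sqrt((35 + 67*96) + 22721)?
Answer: 2*sqrt(7297) ≈ 170.84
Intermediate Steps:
sqrt((35 + 67*96) + 22721) = sqrt((35 + 6432) + 22721) = sqrt(6467 + 22721) = sqrt(29188) = 2*sqrt(7297)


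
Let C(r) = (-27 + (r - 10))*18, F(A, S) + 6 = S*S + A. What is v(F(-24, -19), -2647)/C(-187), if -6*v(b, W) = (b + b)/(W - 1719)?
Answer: -331/52811136 ≈ -6.2676e-6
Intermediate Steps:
F(A, S) = -6 + A + S**2 (F(A, S) = -6 + (S*S + A) = -6 + (S**2 + A) = -6 + (A + S**2) = -6 + A + S**2)
C(r) = -666 + 18*r (C(r) = (-27 + (-10 + r))*18 = (-37 + r)*18 = -666 + 18*r)
v(b, W) = -b/(3*(-1719 + W)) (v(b, W) = -(b + b)/(6*(W - 1719)) = -2*b/(6*(-1719 + W)) = -b/(3*(-1719 + W)))
v(F(-24, -19), -2647)/C(-187) = (-(-6 - 24 + (-19)**2)/(-5157 + 3*(-2647)))/(-666 + 18*(-187)) = (-(-6 - 24 + 361)/(-5157 - 7941))/(-666 - 3366) = -1*331/(-13098)/(-4032) = -1*331*(-1/13098)*(-1/4032) = (331/13098)*(-1/4032) = -331/52811136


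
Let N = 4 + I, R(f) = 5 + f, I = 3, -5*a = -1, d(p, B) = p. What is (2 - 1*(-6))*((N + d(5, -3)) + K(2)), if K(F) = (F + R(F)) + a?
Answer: 848/5 ≈ 169.60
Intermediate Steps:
a = 1/5 (a = -1/5*(-1) = 1/5 ≈ 0.20000)
K(F) = 26/5 + 2*F (K(F) = (F + (5 + F)) + 1/5 = (5 + 2*F) + 1/5 = 26/5 + 2*F)
N = 7 (N = 4 + 3 = 7)
(2 - 1*(-6))*((N + d(5, -3)) + K(2)) = (2 - 1*(-6))*((7 + 5) + (26/5 + 2*2)) = (2 + 6)*(12 + (26/5 + 4)) = 8*(12 + 46/5) = 8*(106/5) = 848/5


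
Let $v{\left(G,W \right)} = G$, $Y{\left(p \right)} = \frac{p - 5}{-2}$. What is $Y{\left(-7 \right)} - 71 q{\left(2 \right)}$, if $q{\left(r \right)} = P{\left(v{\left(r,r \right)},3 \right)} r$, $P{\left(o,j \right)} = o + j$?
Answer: $-704$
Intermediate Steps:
$Y{\left(p \right)} = \frac{5}{2} - \frac{p}{2}$ ($Y{\left(p \right)} = \left(-5 + p\right) \left(- \frac{1}{2}\right) = \frac{5}{2} - \frac{p}{2}$)
$P{\left(o,j \right)} = j + o$
$q{\left(r \right)} = r \left(3 + r\right)$ ($q{\left(r \right)} = \left(3 + r\right) r = r \left(3 + r\right)$)
$Y{\left(-7 \right)} - 71 q{\left(2 \right)} = \left(\frac{5}{2} - - \frac{7}{2}\right) - 71 \cdot 2 \left(3 + 2\right) = \left(\frac{5}{2} + \frac{7}{2}\right) - 71 \cdot 2 \cdot 5 = 6 - 710 = -704$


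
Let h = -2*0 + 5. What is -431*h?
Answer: -2155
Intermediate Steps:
h = 5 (h = 0 + 5 = 5)
-431*h = -431*5 = -2155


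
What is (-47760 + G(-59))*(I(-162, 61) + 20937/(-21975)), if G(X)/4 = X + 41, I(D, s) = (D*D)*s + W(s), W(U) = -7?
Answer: -560897980144272/7325 ≈ -7.6573e+10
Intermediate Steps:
I(D, s) = -7 + s*D² (I(D, s) = (D*D)*s - 7 = D²*s - 7 = s*D² - 7 = -7 + s*D²)
G(X) = 164 + 4*X (G(X) = 4*(X + 41) = 4*(41 + X) = 164 + 4*X)
(-47760 + G(-59))*(I(-162, 61) + 20937/(-21975)) = (-47760 + (164 + 4*(-59)))*((-7 + 61*(-162)²) + 20937/(-21975)) = (-47760 + (164 - 236))*((-7 + 61*26244) + 20937*(-1/21975)) = (-47760 - 72)*((-7 + 1600884) - 6979/7325) = -47832*(1600877 - 6979/7325) = -47832*11726417046/7325 = -560897980144272/7325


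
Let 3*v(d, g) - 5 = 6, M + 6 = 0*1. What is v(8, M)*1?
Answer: 11/3 ≈ 3.6667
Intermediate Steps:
M = -6 (M = -6 + 0*1 = -6 + 0 = -6)
v(d, g) = 11/3 (v(d, g) = 5/3 + (⅓)*6 = 5/3 + 2 = 11/3)
v(8, M)*1 = (11/3)*1 = 11/3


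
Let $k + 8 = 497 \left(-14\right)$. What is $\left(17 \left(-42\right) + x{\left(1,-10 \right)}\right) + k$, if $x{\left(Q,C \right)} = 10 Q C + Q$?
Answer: $-7779$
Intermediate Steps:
$x{\left(Q,C \right)} = Q + 10 C Q$ ($x{\left(Q,C \right)} = 10 C Q + Q = Q + 10 C Q$)
$k = -6966$ ($k = -8 + 497 \left(-14\right) = -8 - 6958 = -6966$)
$\left(17 \left(-42\right) + x{\left(1,-10 \right)}\right) + k = \left(17 \left(-42\right) + 1 \left(1 + 10 \left(-10\right)\right)\right) - 6966 = \left(-714 + 1 \left(1 - 100\right)\right) - 6966 = \left(-714 + 1 \left(-99\right)\right) - 6966 = \left(-714 - 99\right) - 6966 = -813 - 6966 = -7779$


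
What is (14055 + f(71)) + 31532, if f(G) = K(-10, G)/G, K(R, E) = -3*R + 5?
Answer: 3236712/71 ≈ 45588.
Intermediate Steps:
K(R, E) = 5 - 3*R
f(G) = 35/G (f(G) = (5 - 3*(-10))/G = (5 + 30)/G = 35/G)
(14055 + f(71)) + 31532 = (14055 + 35/71) + 31532 = 997940/71 + 31532 = 3236712/71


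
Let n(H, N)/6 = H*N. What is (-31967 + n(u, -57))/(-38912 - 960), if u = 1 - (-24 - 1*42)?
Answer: 54881/39872 ≈ 1.3764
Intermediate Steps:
u = 67 (u = 1 - (-24 - 42) = 1 - 1*(-66) = 1 + 66 = 67)
n(H, N) = 6*H*N (n(H, N) = 6*(H*N) = 6*H*N)
(-31967 + n(u, -57))/(-38912 - 960) = (-31967 + 6*67*(-57))/(-38912 - 960) = (-31967 - 22914)/(-39872) = -54881*(-1/39872) = 54881/39872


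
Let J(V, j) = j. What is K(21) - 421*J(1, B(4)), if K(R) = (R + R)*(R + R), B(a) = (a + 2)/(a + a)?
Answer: 5793/4 ≈ 1448.3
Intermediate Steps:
B(a) = (2 + a)/(2*a) (B(a) = (2 + a)/((2*a)) = (2 + a)*(1/(2*a)) = (2 + a)/(2*a))
K(R) = 4*R² (K(R) = (2*R)*(2*R) = 4*R²)
K(21) - 421*J(1, B(4)) = 4*21² - 421*(2 + 4)/(2*4) = 4*441 - 421*6/(2*4) = 1764 - 421*¾ = 1764 - 1263/4 = 5793/4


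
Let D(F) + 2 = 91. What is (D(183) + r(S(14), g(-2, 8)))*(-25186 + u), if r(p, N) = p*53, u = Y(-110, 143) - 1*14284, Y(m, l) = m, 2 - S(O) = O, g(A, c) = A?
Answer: 21650260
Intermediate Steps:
S(O) = 2 - O
D(F) = 89 (D(F) = -2 + 91 = 89)
u = -14394 (u = -110 - 1*14284 = -110 - 14284 = -14394)
r(p, N) = 53*p
(D(183) + r(S(14), g(-2, 8)))*(-25186 + u) = (89 + 53*(2 - 1*14))*(-25186 - 14394) = (89 + 53*(2 - 14))*(-39580) = (89 + 53*(-12))*(-39580) = (89 - 636)*(-39580) = -547*(-39580) = 21650260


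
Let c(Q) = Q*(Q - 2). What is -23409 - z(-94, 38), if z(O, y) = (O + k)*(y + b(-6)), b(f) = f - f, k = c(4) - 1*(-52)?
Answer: -22117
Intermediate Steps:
c(Q) = Q*(-2 + Q)
k = 60 (k = 4*(-2 + 4) - 1*(-52) = 4*2 + 52 = 8 + 52 = 60)
b(f) = 0
z(O, y) = y*(60 + O) (z(O, y) = (O + 60)*(y + 0) = (60 + O)*y = y*(60 + O))
-23409 - z(-94, 38) = -23409 - 38*(60 - 94) = -23409 - 38*(-34) = -23409 - 1*(-1292) = -23409 + 1292 = -22117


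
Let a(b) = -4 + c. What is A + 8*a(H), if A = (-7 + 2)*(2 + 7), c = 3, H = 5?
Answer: -53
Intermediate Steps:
a(b) = -1 (a(b) = -4 + 3 = -1)
A = -45 (A = -5*9 = -45)
A + 8*a(H) = -45 + 8*(-1) = -45 - 8 = -53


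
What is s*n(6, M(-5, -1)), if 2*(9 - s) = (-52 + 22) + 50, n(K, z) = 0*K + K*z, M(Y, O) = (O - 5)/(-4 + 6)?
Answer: 18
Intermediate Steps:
M(Y, O) = -5/2 + O/2 (M(Y, O) = (-5 + O)/2 = (-5 + O)*(½) = -5/2 + O/2)
n(K, z) = K*z (n(K, z) = 0 + K*z = K*z)
s = -1 (s = 9 - ((-52 + 22) + 50)/2 = 9 - (-30 + 50)/2 = 9 - ½*20 = 9 - 10 = -1)
s*n(6, M(-5, -1)) = -6*(-5/2 + (½)*(-1)) = -6*(-5/2 - ½) = -6*(-3) = -1*(-18) = 18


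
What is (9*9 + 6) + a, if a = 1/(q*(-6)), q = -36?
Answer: 18793/216 ≈ 87.005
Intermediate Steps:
a = 1/216 (a = 1/(-36*(-6)) = 1/216 ≈ 0.0046296)
(9*9 + 6) + a = (9*9 + 6) + 1/216 = (81 + 6) + 1/216 = 87 + 1/216 = 18793/216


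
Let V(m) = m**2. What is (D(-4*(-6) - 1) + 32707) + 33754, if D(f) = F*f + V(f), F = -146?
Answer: 63632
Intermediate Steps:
D(f) = f**2 - 146*f (D(f) = -146*f + f**2 = f**2 - 146*f)
(D(-4*(-6) - 1) + 32707) + 33754 = ((-4*(-6) - 1)*(-146 + (-4*(-6) - 1)) + 32707) + 33754 = ((24 - 1)*(-146 + (24 - 1)) + 32707) + 33754 = (23*(-146 + 23) + 32707) + 33754 = (23*(-123) + 32707) + 33754 = (-2829 + 32707) + 33754 = 29878 + 33754 = 63632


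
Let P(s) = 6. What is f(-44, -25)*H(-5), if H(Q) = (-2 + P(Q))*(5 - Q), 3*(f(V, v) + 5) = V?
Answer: -2360/3 ≈ -786.67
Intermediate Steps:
f(V, v) = -5 + V/3
H(Q) = 20 - 4*Q (H(Q) = (-2 + 6)*(5 - Q) = 4*(5 - Q) = 20 - 4*Q)
f(-44, -25)*H(-5) = (-5 + (⅓)*(-44))*(20 - 4*(-5)) = (-5 - 44/3)*(20 + 20) = -59/3*40 = -2360/3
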